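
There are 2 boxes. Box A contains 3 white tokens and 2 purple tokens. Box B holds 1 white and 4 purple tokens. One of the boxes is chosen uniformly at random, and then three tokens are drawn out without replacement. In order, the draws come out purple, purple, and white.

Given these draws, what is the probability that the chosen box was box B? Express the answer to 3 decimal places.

Under each hypothesis, the probability of the observed sequence is: P(data | box A) = (2/5)(1/4)(3/3) = 1/10; P(data | box B) = (4/5)(3/4)(1/3) = 1/5.
The prior-weighted likelihoods are 1/2 · 1/10 = 1/20, 1/2 · 1/5 = 1/10; summing to 3/20.
Therefore the posterior P(box B | data) = (1/10) / (3/20) = 2/3.

0.667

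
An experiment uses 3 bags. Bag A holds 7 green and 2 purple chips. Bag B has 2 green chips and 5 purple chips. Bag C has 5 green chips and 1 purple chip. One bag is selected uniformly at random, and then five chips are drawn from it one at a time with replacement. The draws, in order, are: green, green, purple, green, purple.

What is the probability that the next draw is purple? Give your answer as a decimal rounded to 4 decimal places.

0.3191

The likelihood of the observed sequence under each hypothesis: P(data | bag A) = (7/9)(7/9)(2/9)(7/9)(2/9) = 0.023235; P(data | bag B) = (2/7)(2/7)(5/7)(2/7)(5/7) = 0.0119; P(data | bag C) = (5/6)(5/6)(1/6)(5/6)(1/6) = 0.016075.
Multiplying each by its prior: 1/3 · 0.023235 = 0.007745, 1/3 · 0.0119 = 0.0039666, 1/3 · 0.016075 = 0.0053584; these sum to 0.01707.
Dividing through by the total gives posterior P(bag A | data) = 0.45372, P(bag B | data) = 0.23237, P(bag C | data) = 0.31391.
Averaging over the posterior, P(purple next | data) = (2/9)(0.45372) + (5/7)(0.23237) + (1/6)(0.31391) = 0.31913.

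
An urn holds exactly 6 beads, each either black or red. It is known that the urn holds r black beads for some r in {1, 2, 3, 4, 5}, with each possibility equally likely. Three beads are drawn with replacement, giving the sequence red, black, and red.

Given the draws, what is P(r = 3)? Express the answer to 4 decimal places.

0.2571

The likelihood of the observed sequence under each hypothesis: P(data | r = 1) = (5/6)(1/6)(5/6) = 25/216; P(data | r = 2) = (4/6)(2/6)(4/6) = 4/27; P(data | r = 3) = (3/6)(3/6)(3/6) = 1/8; P(data | r = 4) = (2/6)(4/6)(2/6) = 2/27; P(data | r = 5) = (1/6)(5/6)(1/6) = 5/216.
Multiplying each by its prior: 1/5 · 25/216 = 5/216, 1/5 · 4/27 = 4/135, 1/5 · 1/8 = 1/40, 1/5 · 2/27 = 2/135, 1/5 · 5/216 = 1/216; with total 7/72.
By Bayes' rule, P(r = 3 | data) = (1/40) / (7/72) = 9/35.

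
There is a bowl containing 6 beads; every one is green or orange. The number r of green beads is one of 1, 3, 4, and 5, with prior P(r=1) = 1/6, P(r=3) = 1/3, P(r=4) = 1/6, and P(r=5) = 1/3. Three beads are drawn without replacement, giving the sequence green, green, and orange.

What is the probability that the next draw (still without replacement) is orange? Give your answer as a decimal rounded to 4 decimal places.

For each hypothesis, P(data | H) works out to: P(data | r = 1) = (1/6)(0/5) = 0; P(data | r = 3) = (3/6)(2/5)(3/4) = 3/20; P(data | r = 4) = (4/6)(3/5)(2/4) = 1/5; P(data | r = 5) = (5/6)(4/5)(1/4) = 1/6.
The prior-weighted likelihoods are 1/6 · 0 = 0, 1/3 · 3/20 = 1/20, 1/6 · 1/5 = 1/30, 1/3 · 1/6 = 1/18; with total 5/36.
Normalising, the posterior is P(r = 1 | data) = 0, P(r = 3 | data) = 9/25, P(r = 4 | data) = 6/25, P(r = 5 | data) = 2/5.
Averaging over the posterior, P(orange next | data) = (2/3)(9/25) + (1/3)(6/25) + (0)(2/5) = 8/25.

0.3200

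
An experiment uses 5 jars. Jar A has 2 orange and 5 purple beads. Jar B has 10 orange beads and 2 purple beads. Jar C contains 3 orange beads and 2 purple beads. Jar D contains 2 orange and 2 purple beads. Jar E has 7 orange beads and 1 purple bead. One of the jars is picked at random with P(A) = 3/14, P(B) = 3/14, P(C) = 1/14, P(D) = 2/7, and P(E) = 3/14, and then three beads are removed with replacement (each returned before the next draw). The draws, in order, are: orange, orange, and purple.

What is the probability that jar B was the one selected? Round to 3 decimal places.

Compute the likelihood of the observed sequence for each case: P(data | jar A) = (2/7)(2/7)(5/7) = 0.058309; P(data | jar B) = (10/12)(10/12)(2/12) = 0.11574; P(data | jar C) = (3/5)(3/5)(2/5) = 0.144; P(data | jar D) = (2/4)(2/4)(2/4) = 0.125; P(data | jar E) = (7/8)(7/8)(1/8) = 0.095703.
Weighting by the prior gives 3/14 · 0.058309 = 0.012495, 3/14 · 0.11574 = 0.024802, 1/14 · 0.144 = 0.010286, 2/7 · 0.125 = 0.035714, 3/14 · 0.095703 = 0.020508; with total 0.1038.
So P(jar B | data) = (0.024802) / (0.1038) = 0.23893.

0.239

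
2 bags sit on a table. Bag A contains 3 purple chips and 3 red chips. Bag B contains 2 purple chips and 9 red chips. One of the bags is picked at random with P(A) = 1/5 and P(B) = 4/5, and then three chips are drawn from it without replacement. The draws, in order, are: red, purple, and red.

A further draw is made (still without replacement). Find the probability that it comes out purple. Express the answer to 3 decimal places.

0.236

Under each hypothesis, the probability of the observed sequence is: P(data | bag A) = (3/6)(3/5)(2/4) = 0.15; P(data | bag B) = (9/11)(2/10)(8/9) = 0.14545.
The prior-weighted likelihoods are 1/5 · 0.15 = 0.03, 4/5 · 0.14545 = 0.11636; these sum to 0.14636.
Normalising, the posterior is P(bag A | data) = 0.20497, P(bag B | data) = 0.79503.
So P(purple next | data) = Σ P(purple next | H) P(H | data) = (2/3)(0.20497) + (1/8)(0.79503) = 0.23602.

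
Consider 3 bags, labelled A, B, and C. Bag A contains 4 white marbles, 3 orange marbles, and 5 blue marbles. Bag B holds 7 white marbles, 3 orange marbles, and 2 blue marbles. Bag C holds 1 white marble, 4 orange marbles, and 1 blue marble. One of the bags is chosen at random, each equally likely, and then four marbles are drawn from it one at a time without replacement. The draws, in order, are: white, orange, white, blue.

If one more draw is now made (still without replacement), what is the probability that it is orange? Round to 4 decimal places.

0.2500

Under each hypothesis, the probability of the observed sequence is: P(data | bag A) = (4/12)(3/11)(3/10)(5/9) = 1/66; P(data | bag B) = (7/12)(3/11)(6/10)(2/9) = 7/330; P(data | bag C) = (1/6)(4/5)(0/4) = 0.
Multiplying each by its prior: 1/3 · 1/66 = 1/198, 1/3 · 7/330 = 7/990, 1/3 · 0 = 0; with total 2/165.
Normalising, the posterior is P(bag A | data) = 5/12, P(bag B | data) = 7/12, P(bag C | data) = 0.
Averaging over the posterior, P(orange next | data) = (1/4)(5/12) + (1/4)(7/12) = 1/4.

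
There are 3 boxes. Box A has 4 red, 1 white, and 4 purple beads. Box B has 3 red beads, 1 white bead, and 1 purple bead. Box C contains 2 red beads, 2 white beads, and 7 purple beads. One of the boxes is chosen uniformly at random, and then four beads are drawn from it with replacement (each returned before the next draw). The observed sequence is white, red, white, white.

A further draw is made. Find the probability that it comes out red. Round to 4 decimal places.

0.5151

Compute the likelihood of the observed sequence for each case: P(data | box A) = (1/9)(4/9)(1/9)(1/9) = 0.00060966; P(data | box B) = (1/5)(3/5)(1/5)(1/5) = 0.0048; P(data | box C) = (2/11)(2/11)(2/11)(2/11) = 0.0010928.
Multiplying each by its prior: 1/3 · 0.00060966 = 0.00020322, 1/3 · 0.0048 = 0.0016, 1/3 · 0.0010928 = 0.00036427; with total 0.0021675.
The posterior is then P(box A | data) = 0.093758, P(box B | data) = 0.73818, P(box C | data) = 0.16806.
So P(red next | data) = Σ P(red next | H) P(H | data) = (4/9)(0.093758) + (3/5)(0.73818) + (2/11)(0.16806) = 0.51513.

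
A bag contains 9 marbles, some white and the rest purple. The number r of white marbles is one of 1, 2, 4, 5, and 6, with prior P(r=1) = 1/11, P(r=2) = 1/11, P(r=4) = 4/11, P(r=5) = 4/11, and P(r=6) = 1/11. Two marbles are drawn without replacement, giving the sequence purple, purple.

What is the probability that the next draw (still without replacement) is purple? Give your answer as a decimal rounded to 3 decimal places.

0.547

For each hypothesis, P(data | H) works out to: P(data | r = 1) = (8/9)(7/8) = 7/9; P(data | r = 2) = (7/9)(6/8) = 7/12; P(data | r = 4) = (5/9)(4/8) = 5/18; P(data | r = 5) = (4/9)(3/8) = 1/6; P(data | r = 6) = (3/9)(2/8) = 1/12.
Weighting by the prior gives 1/11 · 7/9 = 7/99, 1/11 · 7/12 = 7/132, 4/11 · 5/18 = 10/99, 4/11 · 1/6 = 2/33, 1/11 · 1/12 = 1/132; with total 29/99.
The posterior is then P(r = 1 | data) = 7/29, P(r = 2 | data) = 21/116, P(r = 4 | data) = 10/29, P(r = 5 | data) = 6/29, P(r = 6 | data) = 3/116.
The predictive probability is P(purple next | data) = (6/7)(7/29) + (5/7)(21/116) + (3/7)(10/29) + (2/7)(6/29) + (1/7)(3/116) = 111/203.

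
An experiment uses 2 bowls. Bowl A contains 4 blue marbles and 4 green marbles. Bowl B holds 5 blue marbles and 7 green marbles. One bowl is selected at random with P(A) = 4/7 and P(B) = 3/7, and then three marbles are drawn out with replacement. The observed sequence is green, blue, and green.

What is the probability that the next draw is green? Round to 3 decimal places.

For each hypothesis, P(data | H) works out to: P(data | bowl A) = (4/8)(4/8)(4/8) = 0.125; P(data | bowl B) = (7/12)(5/12)(7/12) = 0.14178.
Weighting by the prior gives 4/7 · 0.125 = 0.071429, 3/7 · 0.14178 = 0.060764; with total 0.13219.
Normalising, the posterior is P(bowl A | data) = 0.54034, P(bowl B | data) = 0.45966.
So P(green next | data) = Σ P(green next | H) P(H | data) = (1/2)(0.54034) + (7/12)(0.45966) = 0.53831.

0.538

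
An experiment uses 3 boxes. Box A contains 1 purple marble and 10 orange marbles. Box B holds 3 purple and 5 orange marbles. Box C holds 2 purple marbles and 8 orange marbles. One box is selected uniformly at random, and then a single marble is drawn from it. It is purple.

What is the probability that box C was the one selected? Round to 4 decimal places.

0.3003

Compute the likelihood of this draw for each case: P(data | box A) = (1/11) = 0.090909; P(data | box B) = (3/8) = 0.375; P(data | box C) = (2/10) = 0.2.
The prior-weighted likelihoods are 1/3 · 0.090909 = 0.030303, 1/3 · 0.375 = 0.125, 1/3 · 0.2 = 0.066667; with total 0.22197.
By Bayes' rule, P(box C | data) = (0.066667) / (0.22197) = 0.30034.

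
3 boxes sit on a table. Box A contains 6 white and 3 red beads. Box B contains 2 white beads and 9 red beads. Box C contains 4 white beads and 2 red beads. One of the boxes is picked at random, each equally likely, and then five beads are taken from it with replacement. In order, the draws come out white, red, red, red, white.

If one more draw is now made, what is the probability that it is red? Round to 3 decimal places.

Under each hypothesis, the probability of the observed sequence is: P(data | box A) = (6/9)(3/9)(3/9)(3/9)(6/9) = 0.016461; P(data | box B) = (2/11)(9/11)(9/11)(9/11)(2/11) = 0.018106; P(data | box C) = (4/6)(2/6)(2/6)(2/6)(4/6) = 0.016461.
The prior-weighted likelihoods are 1/3 · 0.016461 = 0.005487, 1/3 · 0.018106 = 0.0060354, 1/3 · 0.016461 = 0.005487; these sum to 0.017009.
The posterior is then P(box A | data) = 0.32259, P(box B | data) = 0.35483, P(box C | data) = 0.32259.
Averaging over the posterior, P(red next | data) = (1/3)(0.32259) + (9/11)(0.35483) + (1/3)(0.32259) = 0.50537.

0.505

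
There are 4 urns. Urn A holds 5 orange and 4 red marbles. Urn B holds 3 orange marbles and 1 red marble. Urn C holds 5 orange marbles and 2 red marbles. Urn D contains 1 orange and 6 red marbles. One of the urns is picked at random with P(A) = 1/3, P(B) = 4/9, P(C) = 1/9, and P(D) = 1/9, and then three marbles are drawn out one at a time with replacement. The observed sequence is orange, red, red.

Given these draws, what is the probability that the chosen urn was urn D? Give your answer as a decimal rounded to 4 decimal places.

0.1544

For each hypothesis, P(data | H) works out to: P(data | urn A) = (5/9)(4/9)(4/9) = 0.10974; P(data | urn B) = (3/4)(1/4)(1/4) = 0.046875; P(data | urn C) = (5/7)(2/7)(2/7) = 0.058309; P(data | urn D) = (1/7)(6/7)(6/7) = 0.10496.
Multiplying each by its prior: 1/3 · 0.10974 = 0.03658, 4/9 · 0.046875 = 0.020833, 1/9 · 0.058309 = 0.0064788, 1/9 · 0.10496 = 0.011662; these sum to 0.075554.
By Bayes' rule, P(urn D | data) = (0.011662) / (0.075554) = 0.15435.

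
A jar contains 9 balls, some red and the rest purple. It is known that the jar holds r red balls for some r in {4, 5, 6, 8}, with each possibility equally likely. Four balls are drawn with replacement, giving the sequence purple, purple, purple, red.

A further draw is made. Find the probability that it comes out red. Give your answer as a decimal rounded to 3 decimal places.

0.520

Compute the likelihood of the observed sequence for each case: P(data | r = 4) = (5/9)(5/9)(5/9)(4/9) = 0.076208; P(data | r = 5) = (4/9)(4/9)(4/9)(5/9) = 0.048773; P(data | r = 6) = (3/9)(3/9)(3/9)(6/9) = 0.024691; P(data | r = 8) = (1/9)(1/9)(1/9)(8/9) = 0.0012193.
Multiplying each by its prior: 1/4 · 0.076208 = 0.019052, 1/4 · 0.048773 = 0.012193, 1/4 · 0.024691 = 0.0061728, 1/4 · 0.0012193 = 0.00030483; summing to 0.037723.
The posterior is then P(r = 4 | data) = 0.50505, P(r = 5 | data) = 0.32323, P(r = 6 | data) = 0.16364, P(r = 8 | data) = 0.0080808.
Averaging over the posterior, P(red next | data) = (4/9)(0.50505) + (5/9)(0.32323) + (2/3)(0.16364) + (8/9)(0.0080808) = 0.52031.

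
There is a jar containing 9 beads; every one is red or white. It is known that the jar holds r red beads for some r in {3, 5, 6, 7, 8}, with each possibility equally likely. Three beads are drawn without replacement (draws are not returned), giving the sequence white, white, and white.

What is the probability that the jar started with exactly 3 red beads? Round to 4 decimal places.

Under each hypothesis, the probability of the observed sequence is: P(data | r = 3) = (6/9)(5/8)(4/7) = 5/21; P(data | r = 5) = (4/9)(3/8)(2/7) = 1/21; P(data | r = 6) = (3/9)(2/8)(1/7) = 1/84; P(data | r = 7) = (2/9)(1/8)(0/7) = 0; P(data | r = 8) = (1/9)(0/8) = 0.
Weighting by the prior gives 1/5 · 5/21 = 1/21, 1/5 · 1/21 = 1/105, 1/5 · 1/84 = 1/420, 1/5 · 0 = 0, 1/5 · 0 = 0; these sum to 5/84.
Therefore the posterior P(r = 3 | data) = (1/21) / (5/84) = 4/5.

0.8000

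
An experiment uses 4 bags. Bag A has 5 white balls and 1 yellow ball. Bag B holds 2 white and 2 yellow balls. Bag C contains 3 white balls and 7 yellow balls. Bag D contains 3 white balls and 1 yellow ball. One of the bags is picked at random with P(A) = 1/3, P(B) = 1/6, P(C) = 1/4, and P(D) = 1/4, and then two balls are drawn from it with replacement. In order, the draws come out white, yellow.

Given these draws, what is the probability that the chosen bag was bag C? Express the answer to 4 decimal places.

0.2802

For each hypothesis, P(data | H) works out to: P(data | bag A) = (5/6)(1/6) = 0.13889; P(data | bag B) = (2/4)(2/4) = 0.25; P(data | bag C) = (3/10)(7/10) = 0.21; P(data | bag D) = (3/4)(1/4) = 0.1875.
The prior-weighted likelihoods are 1/3 · 0.13889 = 0.046296, 1/6 · 0.25 = 0.041667, 1/4 · 0.21 = 0.0525, 1/4 · 0.1875 = 0.046875; with total 0.18734.
By Bayes' rule, P(bag C | data) = (0.0525) / (0.18734) = 0.28024.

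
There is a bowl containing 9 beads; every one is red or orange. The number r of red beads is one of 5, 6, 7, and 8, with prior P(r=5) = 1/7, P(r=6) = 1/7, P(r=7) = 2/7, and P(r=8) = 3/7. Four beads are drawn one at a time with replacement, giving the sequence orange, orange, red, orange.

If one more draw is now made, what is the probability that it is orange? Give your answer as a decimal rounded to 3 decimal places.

For each hypothesis, P(data | H) works out to: P(data | r = 5) = (4/9)(4/9)(5/9)(4/9) = 0.048773; P(data | r = 6) = (3/9)(3/9)(6/9)(3/9) = 0.024691; P(data | r = 7) = (2/9)(2/9)(7/9)(2/9) = 0.0085353; P(data | r = 8) = (1/9)(1/9)(8/9)(1/9) = 0.0012193.
The prior-weighted likelihoods are 1/7 · 0.048773 = 0.0069676, 1/7 · 0.024691 = 0.0035273, 2/7 · 0.0085353 = 0.0024387, 3/7 · 0.0012193 = 0.00052257; summing to 0.013456.
The posterior is then P(r = 5 | data) = 0.5178, P(r = 6 | data) = 0.26214, P(r = 7 | data) = 0.18123, P(r = 8 | data) = 0.038835.
The predictive probability is P(orange next | data) = (4/9)(0.5178) + (1/3)(0.26214) + (2/9)(0.18123) + (1/9)(0.038835) = 0.3621.

0.362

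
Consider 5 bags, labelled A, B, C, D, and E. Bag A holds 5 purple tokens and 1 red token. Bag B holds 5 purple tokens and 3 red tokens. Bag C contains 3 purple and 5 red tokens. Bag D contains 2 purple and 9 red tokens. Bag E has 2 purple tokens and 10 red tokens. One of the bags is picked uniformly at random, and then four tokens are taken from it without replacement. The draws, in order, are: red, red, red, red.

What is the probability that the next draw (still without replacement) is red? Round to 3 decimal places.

The likelihood of the observed sequence under each hypothesis: P(data | bag A) = (1/6)(0/5) = 0; P(data | bag B) = (3/8)(2/7)(1/6)(0/5) = 0; P(data | bag C) = (5/8)(4/7)(3/6)(2/5) = 0.071429; P(data | bag D) = (9/11)(8/10)(7/9)(6/8) = 0.38182; P(data | bag E) = (10/12)(9/11)(8/10)(7/9) = 0.42424.
The prior-weighted likelihoods are 1/5 · 0 = 0, 1/5 · 0 = 0, 1/5 · 0.071429 = 0.014286, 1/5 · 0.38182 = 0.076364, 1/5 · 0.42424 = 0.084848; summing to 0.1755.
Normalising, the posterior is P(bag A | data) = 0, P(bag B | data) = 0, P(bag C | data) = 0.081401, P(bag D | data) = 0.43513, P(bag E | data) = 0.48347.
So P(red next | data) = Σ P(red next | H) P(H | data) = (1/4)(0.081401) + (5/7)(0.43513) + (3/4)(0.48347) = 0.69376.

0.694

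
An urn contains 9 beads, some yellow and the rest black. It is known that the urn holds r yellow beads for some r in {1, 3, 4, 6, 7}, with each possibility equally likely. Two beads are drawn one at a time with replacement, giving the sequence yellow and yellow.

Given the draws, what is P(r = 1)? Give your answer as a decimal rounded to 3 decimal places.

0.009

Compute the likelihood of the observed sequence for each case: P(data | r = 1) = (1/9)(1/9) = 1/81; P(data | r = 3) = (3/9)(3/9) = 1/9; P(data | r = 4) = (4/9)(4/9) = 16/81; P(data | r = 6) = (6/9)(6/9) = 4/9; P(data | r = 7) = (7/9)(7/9) = 49/81.
The prior-weighted likelihoods are 1/5 · 1/81 = 1/405, 1/5 · 1/9 = 1/45, 1/5 · 16/81 = 16/405, 1/5 · 4/9 = 4/45, 1/5 · 49/81 = 49/405; with total 37/135.
Hence P(r = 1 | data) = (1/405) / (37/135) = 1/111.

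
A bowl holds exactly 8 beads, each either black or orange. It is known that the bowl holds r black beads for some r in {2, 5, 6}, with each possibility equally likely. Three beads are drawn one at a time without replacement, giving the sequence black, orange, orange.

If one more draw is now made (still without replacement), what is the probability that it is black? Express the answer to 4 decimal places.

The likelihood of the observed sequence under each hypothesis: P(data | r = 2) = (2/8)(6/7)(5/6) = 5/28; P(data | r = 5) = (5/8)(3/7)(2/6) = 5/56; P(data | r = 6) = (6/8)(2/7)(1/6) = 1/28.
Multiplying each by its prior: 1/3 · 5/28 = 5/84, 1/3 · 5/56 = 5/168, 1/3 · 1/28 = 1/84; summing to 17/168.
Normalising, the posterior is P(r = 2 | data) = 10/17, P(r = 5 | data) = 5/17, P(r = 6 | data) = 2/17.
Averaging over the posterior, P(black next | data) = (1/5)(10/17) + (4/5)(5/17) + (1)(2/17) = 8/17.

0.4706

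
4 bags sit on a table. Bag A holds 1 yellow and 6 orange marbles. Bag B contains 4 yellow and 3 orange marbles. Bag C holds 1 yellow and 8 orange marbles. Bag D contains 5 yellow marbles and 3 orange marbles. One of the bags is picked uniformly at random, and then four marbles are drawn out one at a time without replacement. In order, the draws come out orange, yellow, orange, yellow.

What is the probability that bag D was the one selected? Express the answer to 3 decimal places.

0.455

Compute the likelihood of the observed sequence for each case: P(data | bag A) = (6/7)(1/6)(5/5)(0/4) = 0; P(data | bag B) = (3/7)(4/6)(2/5)(3/4) = 3/35; P(data | bag C) = (8/9)(1/8)(7/7)(0/6) = 0; P(data | bag D) = (3/8)(5/7)(2/6)(4/5) = 1/14.
Multiplying each by its prior: 1/4 · 0 = 0, 1/4 · 3/35 = 3/140, 1/4 · 0 = 0, 1/4 · 1/14 = 1/56; summing to 11/280.
Therefore the posterior P(bag D | data) = (1/56) / (11/280) = 5/11.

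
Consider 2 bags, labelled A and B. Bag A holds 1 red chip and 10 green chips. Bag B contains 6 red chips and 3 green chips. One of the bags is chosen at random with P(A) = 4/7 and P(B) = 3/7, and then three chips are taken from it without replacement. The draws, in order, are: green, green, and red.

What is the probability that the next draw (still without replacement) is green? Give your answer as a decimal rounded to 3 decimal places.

0.691

The likelihood of the observed sequence under each hypothesis: P(data | bag A) = (10/11)(9/10)(1/9) = 0.090909; P(data | bag B) = (3/9)(2/8)(6/7) = 0.071429.
Multiplying each by its prior: 4/7 · 0.090909 = 0.051948, 3/7 · 0.071429 = 0.030612; summing to 0.08256.
Dividing through by the total gives posterior P(bag A | data) = 0.62921, P(bag B | data) = 0.37079.
So P(green next | data) = Σ P(green next | H) P(H | data) = (1)(0.62921) + (1/6)(0.37079) = 0.69101.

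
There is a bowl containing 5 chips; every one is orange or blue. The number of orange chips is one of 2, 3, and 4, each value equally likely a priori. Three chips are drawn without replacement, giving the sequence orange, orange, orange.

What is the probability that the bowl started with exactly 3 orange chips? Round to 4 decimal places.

0.2000

For each hypothesis, P(data | H) works out to: P(data | r = 2) = (2/5)(1/4)(0/3) = 0; P(data | r = 3) = (3/5)(2/4)(1/3) = 1/10; P(data | r = 4) = (4/5)(3/4)(2/3) = 2/5.
The prior-weighted likelihoods are 1/3 · 0 = 0, 1/3 · 1/10 = 1/30, 1/3 · 2/5 = 2/15; summing to 1/6.
Therefore the posterior P(r = 3 | data) = (1/30) / (1/6) = 1/5.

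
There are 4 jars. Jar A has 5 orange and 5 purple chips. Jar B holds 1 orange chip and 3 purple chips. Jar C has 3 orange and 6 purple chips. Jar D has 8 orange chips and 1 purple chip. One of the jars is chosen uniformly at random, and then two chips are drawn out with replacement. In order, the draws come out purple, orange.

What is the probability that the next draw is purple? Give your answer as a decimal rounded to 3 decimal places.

Under each hypothesis, the probability of the observed sequence is: P(data | jar A) = (5/10)(5/10) = 0.25; P(data | jar B) = (3/4)(1/4) = 0.1875; P(data | jar C) = (6/9)(3/9) = 0.22222; P(data | jar D) = (1/9)(8/9) = 0.098765.
Multiplying each by its prior: 1/4 · 0.25 = 0.0625, 1/4 · 0.1875 = 0.046875, 1/4 · 0.22222 = 0.055556, 1/4 · 0.098765 = 0.024691; with total 0.18962.
Dividing through by the total gives posterior P(jar A | data) = 0.3296, P(jar B | data) = 0.2472, P(jar C | data) = 0.29298, P(jar D | data) = 0.13021.
The predictive probability is P(purple next | data) = (1/2)(0.3296) + (3/4)(0.2472) + (2/3)(0.29298) + (1/9)(0.13021) = 0.55999.

0.560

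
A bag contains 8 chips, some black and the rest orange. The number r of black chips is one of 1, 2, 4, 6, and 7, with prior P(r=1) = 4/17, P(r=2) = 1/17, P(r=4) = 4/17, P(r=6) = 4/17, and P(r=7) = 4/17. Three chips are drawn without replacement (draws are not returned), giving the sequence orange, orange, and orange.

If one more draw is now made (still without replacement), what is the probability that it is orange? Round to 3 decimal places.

0.723

For each hypothesis, P(data | H) works out to: P(data | r = 1) = (7/8)(6/7)(5/6) = 5/8; P(data | r = 2) = (6/8)(5/7)(4/6) = 5/14; P(data | r = 4) = (4/8)(3/7)(2/6) = 1/14; P(data | r = 6) = (2/8)(1/7)(0/6) = 0; P(data | r = 7) = (1/8)(0/7) = 0.
Multiplying each by its prior: 4/17 · 5/8 = 5/34, 1/17 · 5/14 = 5/238, 4/17 · 1/14 = 2/119, 4/17 · 0 = 0, 4/17 · 0 = 0; summing to 22/119.
The posterior is then P(r = 1 | data) = 35/44, P(r = 2 | data) = 5/44, P(r = 4 | data) = 1/11, P(r = 6 | data) = 0, P(r = 7 | data) = 0.
The predictive probability is P(orange next | data) = (4/5)(35/44) + (3/5)(5/44) + (1/5)(1/11) = 159/220.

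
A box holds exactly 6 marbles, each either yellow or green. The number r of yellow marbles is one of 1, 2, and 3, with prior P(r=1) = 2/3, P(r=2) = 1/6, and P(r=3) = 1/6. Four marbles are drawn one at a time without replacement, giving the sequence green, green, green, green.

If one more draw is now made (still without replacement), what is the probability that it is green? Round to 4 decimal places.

0.4762

Under each hypothesis, the probability of the observed sequence is: P(data | r = 1) = (5/6)(4/5)(3/4)(2/3) = 1/3; P(data | r = 2) = (4/6)(3/5)(2/4)(1/3) = 1/15; P(data | r = 3) = (3/6)(2/5)(1/4)(0/3) = 0.
Weighting by the prior gives 2/3 · 1/3 = 2/9, 1/6 · 1/15 = 1/90, 1/6 · 0 = 0; these sum to 7/30.
The posterior is then P(r = 1 | data) = 20/21, P(r = 2 | data) = 1/21, P(r = 3 | data) = 0.
The predictive probability is P(green next | data) = (1/2)(20/21) + (0)(1/21) = 10/21.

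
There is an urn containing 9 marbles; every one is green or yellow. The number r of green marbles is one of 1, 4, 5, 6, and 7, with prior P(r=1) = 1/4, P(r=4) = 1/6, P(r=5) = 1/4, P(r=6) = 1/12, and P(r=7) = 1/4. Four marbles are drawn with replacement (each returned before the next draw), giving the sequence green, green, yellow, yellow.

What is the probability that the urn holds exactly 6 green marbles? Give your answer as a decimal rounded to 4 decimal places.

0.1044

The likelihood of the observed sequence under each hypothesis: P(data | r = 1) = (1/9)(1/9)(8/9)(8/9) = 0.0097546; P(data | r = 4) = (4/9)(4/9)(5/9)(5/9) = 0.060966; P(data | r = 5) = (5/9)(5/9)(4/9)(4/9) = 0.060966; P(data | r = 6) = (6/9)(6/9)(3/9)(3/9) = 0.049383; P(data | r = 7) = (7/9)(7/9)(2/9)(2/9) = 0.029873.
The prior-weighted likelihoods are 1/4 · 0.0097546 = 0.0024387, 1/6 · 0.060966 = 0.010161, 1/4 · 0.060966 = 0.015242, 1/12 · 0.049383 = 0.0041152, 1/4 · 0.029873 = 0.0074684; these sum to 0.039425.
By Bayes' rule, P(r = 6 | data) = (0.0041152) / (0.039425) = 0.10438.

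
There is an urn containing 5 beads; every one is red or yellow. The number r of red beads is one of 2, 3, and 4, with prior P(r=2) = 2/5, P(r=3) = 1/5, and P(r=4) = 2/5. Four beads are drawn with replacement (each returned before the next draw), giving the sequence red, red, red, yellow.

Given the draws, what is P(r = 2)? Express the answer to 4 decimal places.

For each hypothesis, P(data | H) works out to: P(data | r = 2) = (2/5)(2/5)(2/5)(3/5) = 0.0384; P(data | r = 3) = (3/5)(3/5)(3/5)(2/5) = 0.0864; P(data | r = 4) = (4/5)(4/5)(4/5)(1/5) = 0.1024.
The prior-weighted likelihoods are 2/5 · 0.0384 = 0.01536, 1/5 · 0.0864 = 0.01728, 2/5 · 0.1024 = 0.04096; these sum to 0.0736.
Hence P(r = 2 | data) = (0.01536) / (0.0736) = 0.2087.

0.2087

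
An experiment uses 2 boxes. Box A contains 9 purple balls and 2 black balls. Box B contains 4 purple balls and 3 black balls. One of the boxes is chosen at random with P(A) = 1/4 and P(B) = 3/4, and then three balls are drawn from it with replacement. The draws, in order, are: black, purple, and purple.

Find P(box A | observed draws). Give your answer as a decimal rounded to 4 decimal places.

Compute the likelihood of the observed sequence for each case: P(data | box A) = (2/11)(9/11)(9/11) = 0.12171; P(data | box B) = (3/7)(4/7)(4/7) = 0.13994.
Weighting by the prior gives 1/4 · 0.12171 = 0.030428, 3/4 · 0.13994 = 0.10496; these sum to 0.13538.
Therefore the posterior P(box A | data) = (0.030428) / (0.13538) = 0.22475.

0.2248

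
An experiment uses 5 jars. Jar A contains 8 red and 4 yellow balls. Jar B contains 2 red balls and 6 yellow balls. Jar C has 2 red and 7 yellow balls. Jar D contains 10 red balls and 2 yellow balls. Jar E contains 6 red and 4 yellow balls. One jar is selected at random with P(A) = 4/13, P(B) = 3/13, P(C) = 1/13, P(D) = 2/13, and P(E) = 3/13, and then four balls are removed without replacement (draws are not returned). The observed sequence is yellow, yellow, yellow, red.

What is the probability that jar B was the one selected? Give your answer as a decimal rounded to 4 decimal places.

The likelihood of the observed sequence under each hypothesis: P(data | jar A) = (4/12)(3/11)(2/10)(8/9) = 0.016162; P(data | jar B) = (6/8)(5/7)(4/6)(2/5) = 0.14286; P(data | jar C) = (7/9)(6/8)(5/7)(2/6) = 0.13889; P(data | jar D) = (2/12)(1/11)(0/10) = 0; P(data | jar E) = (4/10)(3/9)(2/8)(6/7) = 0.028571.
Multiplying each by its prior: 4/13 · 0.016162 = 0.0049728, 3/13 · 0.14286 = 0.032967, 1/13 · 0.13889 = 0.010684, 2/13 · 0 = 0, 3/13 · 0.028571 = 0.0065934; with total 0.055217.
So P(jar B | data) = (0.032967) / (0.055217) = 0.59704.

0.5970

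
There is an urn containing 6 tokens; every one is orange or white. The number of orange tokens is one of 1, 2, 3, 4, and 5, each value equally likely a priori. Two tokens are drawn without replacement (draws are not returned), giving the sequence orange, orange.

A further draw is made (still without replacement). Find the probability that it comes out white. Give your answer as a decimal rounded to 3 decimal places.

For each hypothesis, P(data | H) works out to: P(data | r = 1) = (1/6)(0/5) = 0; P(data | r = 2) = (2/6)(1/5) = 1/15; P(data | r = 3) = (3/6)(2/5) = 1/5; P(data | r = 4) = (4/6)(3/5) = 2/5; P(data | r = 5) = (5/6)(4/5) = 2/3.
The prior-weighted likelihoods are 1/5 · 0 = 0, 1/5 · 1/15 = 1/75, 1/5 · 1/5 = 1/25, 1/5 · 2/5 = 2/25, 1/5 · 2/3 = 2/15; summing to 4/15.
The posterior is then P(r = 1 | data) = 0, P(r = 2 | data) = 1/20, P(r = 3 | data) = 3/20, P(r = 4 | data) = 3/10, P(r = 5 | data) = 1/2.
So P(white next | data) = Σ P(white next | H) P(H | data) = (1)(1/20) + (3/4)(3/20) + (1/2)(3/10) + (1/4)(1/2) = 7/16.

0.438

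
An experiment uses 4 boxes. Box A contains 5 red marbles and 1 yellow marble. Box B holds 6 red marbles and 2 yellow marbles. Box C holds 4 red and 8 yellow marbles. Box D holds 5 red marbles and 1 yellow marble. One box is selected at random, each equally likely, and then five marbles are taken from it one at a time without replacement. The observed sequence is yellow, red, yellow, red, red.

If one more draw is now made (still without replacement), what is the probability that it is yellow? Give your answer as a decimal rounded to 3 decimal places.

Compute the likelihood of the observed sequence for each case: P(data | box A) = (1/6)(5/5)(0/4) = 0; P(data | box B) = (2/8)(6/7)(1/6)(5/5)(4/4) = 0.035714; P(data | box C) = (8/12)(4/11)(7/10)(3/9)(2/8) = 0.014141; P(data | box D) = (1/6)(5/5)(0/4) = 0.
The prior-weighted likelihoods are 1/4 · 0 = 0, 1/4 · 0.035714 = 0.0089286, 1/4 · 0.014141 = 0.0035354, 1/4 · 0 = 0; with total 0.012464.
Dividing through by the total gives posterior P(box A | data) = 0, P(box B | data) = 0.71635, P(box C | data) = 0.28365, P(box D | data) = 0.
So P(yellow next | data) = Σ P(yellow next | H) P(H | data) = (0)(0.71635) + (6/7)(0.28365) = 0.24313.

0.243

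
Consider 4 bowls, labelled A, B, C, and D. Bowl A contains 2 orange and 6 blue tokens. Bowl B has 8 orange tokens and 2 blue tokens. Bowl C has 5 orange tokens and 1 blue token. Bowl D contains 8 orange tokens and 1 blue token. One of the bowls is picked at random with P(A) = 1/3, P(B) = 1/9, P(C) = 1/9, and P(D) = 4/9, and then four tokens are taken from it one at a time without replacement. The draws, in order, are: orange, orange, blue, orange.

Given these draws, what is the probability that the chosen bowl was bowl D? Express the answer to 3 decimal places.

0.597

The likelihood of the observed sequence under each hypothesis: P(data | bowl A) = (2/8)(1/7)(6/6)(0/5) = 0; P(data | bowl B) = (8/10)(7/9)(2/8)(6/7) = 2/15; P(data | bowl C) = (5/6)(4/5)(1/4)(3/3) = 1/6; P(data | bowl D) = (8/9)(7/8)(1/7)(6/6) = 1/9.
Multiplying each by its prior: 1/3 · 0 = 0, 1/9 · 2/15 = 2/135, 1/9 · 1/6 = 1/54, 4/9 · 1/9 = 4/81; summing to 67/810.
Therefore the posterior P(bowl D | data) = (4/81) / (67/810) = 40/67.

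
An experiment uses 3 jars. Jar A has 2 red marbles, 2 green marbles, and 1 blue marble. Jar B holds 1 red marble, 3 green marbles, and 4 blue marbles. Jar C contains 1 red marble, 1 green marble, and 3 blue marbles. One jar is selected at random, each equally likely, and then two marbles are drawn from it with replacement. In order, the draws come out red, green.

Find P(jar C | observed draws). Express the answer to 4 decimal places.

0.1620

For each hypothesis, P(data | H) works out to: P(data | jar A) = (2/5)(2/5) = 4/25; P(data | jar B) = (1/8)(3/8) = 3/64; P(data | jar C) = (1/5)(1/5) = 1/25.
Weighting by the prior gives 1/3 · 4/25 = 4/75, 1/3 · 3/64 = 1/64, 1/3 · 1/25 = 1/75; these sum to 79/960.
Hence P(jar C | data) = (1/75) / (79/960) = 64/395.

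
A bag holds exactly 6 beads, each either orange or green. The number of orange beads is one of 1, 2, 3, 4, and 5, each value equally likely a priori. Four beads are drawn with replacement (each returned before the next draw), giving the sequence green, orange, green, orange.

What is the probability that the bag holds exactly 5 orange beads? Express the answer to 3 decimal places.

Compute the likelihood of the observed sequence for each case: P(data | r = 1) = (5/6)(1/6)(5/6)(1/6) = 0.01929; P(data | r = 2) = (4/6)(2/6)(4/6)(2/6) = 0.049383; P(data | r = 3) = (3/6)(3/6)(3/6)(3/6) = 0.0625; P(data | r = 4) = (2/6)(4/6)(2/6)(4/6) = 0.049383; P(data | r = 5) = (1/6)(5/6)(1/6)(5/6) = 0.01929.
Weighting by the prior gives 1/5 · 0.01929 = 0.003858, 1/5 · 0.049383 = 0.0098765, 1/5 · 0.0625 = 0.0125, 1/5 · 0.049383 = 0.0098765, 1/5 · 0.01929 = 0.003858; with total 0.039969.
By Bayes' rule, P(r = 5 | data) = (0.003858) / (0.039969) = 0.096525.

0.097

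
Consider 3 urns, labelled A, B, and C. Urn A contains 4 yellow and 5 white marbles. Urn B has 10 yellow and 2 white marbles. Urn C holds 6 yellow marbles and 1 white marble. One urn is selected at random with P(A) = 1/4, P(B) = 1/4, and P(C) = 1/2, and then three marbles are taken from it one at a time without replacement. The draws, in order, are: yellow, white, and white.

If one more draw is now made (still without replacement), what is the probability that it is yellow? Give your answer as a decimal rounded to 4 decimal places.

0.5436

The likelihood of the observed sequence under each hypothesis: P(data | urn A) = (4/9)(5/8)(4/7) = 0.15873; P(data | urn B) = (10/12)(2/11)(1/10) = 0.015152; P(data | urn C) = (6/7)(1/6)(0/5) = 0.
The prior-weighted likelihoods are 1/4 · 0.15873 = 0.039683, 1/4 · 0.015152 = 0.0037879, 1/2 · 0 = 0; with total 0.04347.
The posterior is then P(urn A | data) = 0.91286, P(urn B | data) = 0.087137, P(urn C | data) = 0.
Averaging over the posterior, P(yellow next | data) = (1/2)(0.91286) + (1)(0.087137) = 0.54357.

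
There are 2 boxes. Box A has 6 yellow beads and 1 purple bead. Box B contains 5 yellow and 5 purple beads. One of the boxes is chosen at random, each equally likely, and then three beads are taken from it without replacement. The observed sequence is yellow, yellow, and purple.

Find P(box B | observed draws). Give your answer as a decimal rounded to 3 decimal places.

0.493

Under each hypothesis, the probability of the observed sequence is: P(data | box A) = (6/7)(5/6)(1/5) = 1/7; P(data | box B) = (5/10)(4/9)(5/8) = 5/36.
The prior-weighted likelihoods are 1/2 · 1/7 = 1/14, 1/2 · 5/36 = 5/72; summing to 71/504.
Hence P(box B | data) = (5/72) / (71/504) = 35/71.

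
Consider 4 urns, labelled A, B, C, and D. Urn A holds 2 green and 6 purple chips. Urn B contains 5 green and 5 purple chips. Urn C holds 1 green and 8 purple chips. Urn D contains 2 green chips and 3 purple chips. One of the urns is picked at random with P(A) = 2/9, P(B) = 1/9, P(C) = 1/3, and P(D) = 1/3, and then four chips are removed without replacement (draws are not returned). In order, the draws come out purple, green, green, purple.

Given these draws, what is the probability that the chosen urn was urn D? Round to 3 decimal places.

0.665

The likelihood of the observed sequence under each hypothesis: P(data | urn A) = (6/8)(2/7)(1/6)(5/5) = 0.035714; P(data | urn B) = (5/10)(5/9)(4/8)(4/7) = 0.079365; P(data | urn C) = (8/9)(1/8)(0/7) = 0; P(data | urn D) = (3/5)(2/4)(1/3)(2/2) = 0.1.
Weighting by the prior gives 2/9 · 0.035714 = 0.0079365, 1/9 · 0.079365 = 0.0088183, 1/3 · 0 = 0, 1/3 · 0.1 = 0.033333; these sum to 0.050088.
By Bayes' rule, P(urn D | data) = (0.033333) / (0.050088) = 0.66549.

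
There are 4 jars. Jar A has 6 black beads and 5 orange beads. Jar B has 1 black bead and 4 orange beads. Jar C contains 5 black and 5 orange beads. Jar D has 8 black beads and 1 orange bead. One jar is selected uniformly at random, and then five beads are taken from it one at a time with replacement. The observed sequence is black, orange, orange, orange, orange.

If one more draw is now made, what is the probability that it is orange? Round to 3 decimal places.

0.672

For each hypothesis, P(data | H) works out to: P(data | jar A) = (6/11)(5/11)(5/11)(5/11)(5/11) = 0.023285; P(data | jar B) = (1/5)(4/5)(4/5)(4/5)(4/5) = 0.08192; P(data | jar C) = (5/10)(5/10)(5/10)(5/10)(5/10) = 0.03125; P(data | jar D) = (8/9)(1/9)(1/9)(1/9)(1/9) = 0.00013548.
Weighting by the prior gives 1/4 · 0.023285 = 0.0058211, 1/4 · 0.08192 = 0.02048, 1/4 · 0.03125 = 0.0078125, 1/4 · 0.00013548 = 3.387e-05; these sum to 0.034148.
The posterior is then P(jar A | data) = 0.17047, P(jar B | data) = 0.59975, P(jar C | data) = 0.22879, P(jar D | data) = 0.00099188.
Averaging over the posterior, P(orange next | data) = (5/11)(0.17047) + (4/5)(0.59975) + (1/2)(0.22879) + (1/9)(0.00099188) = 0.67179.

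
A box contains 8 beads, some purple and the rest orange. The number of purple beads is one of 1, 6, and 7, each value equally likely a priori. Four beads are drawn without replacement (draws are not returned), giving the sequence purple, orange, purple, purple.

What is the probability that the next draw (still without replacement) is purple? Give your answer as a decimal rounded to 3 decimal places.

0.867

Compute the likelihood of the observed sequence for each case: P(data | r = 1) = (1/8)(7/7)(0/6) = 0; P(data | r = 6) = (6/8)(2/7)(5/6)(4/5) = 1/7; P(data | r = 7) = (7/8)(1/7)(6/6)(5/5) = 1/8.
The prior-weighted likelihoods are 1/3 · 0 = 0, 1/3 · 1/7 = 1/21, 1/3 · 1/8 = 1/24; with total 5/56.
The posterior is then P(r = 1 | data) = 0, P(r = 6 | data) = 8/15, P(r = 7 | data) = 7/15.
The predictive probability is P(purple next | data) = (3/4)(8/15) + (1)(7/15) = 13/15.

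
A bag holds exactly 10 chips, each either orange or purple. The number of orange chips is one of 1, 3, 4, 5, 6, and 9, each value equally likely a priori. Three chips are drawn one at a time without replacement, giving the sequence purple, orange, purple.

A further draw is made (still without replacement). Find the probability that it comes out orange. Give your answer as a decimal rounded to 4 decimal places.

0.4000

Under each hypothesis, the probability of the observed sequence is: P(data | r = 1) = (9/10)(1/9)(8/8) = 1/10; P(data | r = 3) = (7/10)(3/9)(6/8) = 7/40; P(data | r = 4) = (6/10)(4/9)(5/8) = 1/6; P(data | r = 5) = (5/10)(5/9)(4/8) = 5/36; P(data | r = 6) = (4/10)(6/9)(3/8) = 1/10; P(data | r = 9) = (1/10)(9/9)(0/8) = 0.
Weighting by the prior gives 1/6 · 1/10 = 1/60, 1/6 · 7/40 = 7/240, 1/6 · 1/6 = 1/36, 1/6 · 5/36 = 5/216, 1/6 · 1/10 = 1/60, 1/6 · 0 = 0; with total 49/432.
Dividing through by the total gives posterior P(r = 1 | data) = 36/245, P(r = 3 | data) = 9/35, P(r = 4 | data) = 12/49, P(r = 5 | data) = 10/49, P(r = 6 | data) = 36/245, P(r = 9 | data) = 0.
So P(orange next | data) = Σ P(orange next | H) P(H | data) = (0)(36/245) + (2/7)(9/35) + (3/7)(12/49) + (4/7)(10/49) + (5/7)(36/245) = 2/5.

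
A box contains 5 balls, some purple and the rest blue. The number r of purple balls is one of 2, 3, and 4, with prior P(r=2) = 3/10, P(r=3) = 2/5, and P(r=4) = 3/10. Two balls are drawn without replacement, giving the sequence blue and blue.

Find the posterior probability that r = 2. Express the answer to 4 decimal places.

0.6923

Under each hypothesis, the probability of the observed sequence is: P(data | r = 2) = (3/5)(2/4) = 3/10; P(data | r = 3) = (2/5)(1/4) = 1/10; P(data | r = 4) = (1/5)(0/4) = 0.
The prior-weighted likelihoods are 3/10 · 3/10 = 9/100, 2/5 · 1/10 = 1/25, 3/10 · 0 = 0; summing to 13/100.
Therefore the posterior P(r = 2 | data) = (9/100) / (13/100) = 9/13.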